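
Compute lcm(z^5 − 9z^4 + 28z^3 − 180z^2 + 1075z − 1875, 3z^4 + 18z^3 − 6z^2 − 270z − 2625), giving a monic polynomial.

z^6 − 2z^5 − 35z^4 + 16z^3 − 185z^2 + 5650z − 13125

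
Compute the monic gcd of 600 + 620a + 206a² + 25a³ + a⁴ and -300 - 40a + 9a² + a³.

10 + a

Euclidean algorithm in ℚ[a]:
  a⁴ + 25a³ + 206a² + 620a + 600 = (a + 16)(a³ + 9a² - 40a - 300) + (102a² + 1560a + 5400)
  a³ + 9a² - 40a - 300 = ((1/102)a - 107/1734)(102a² + 1560a + 5400) + ((960/289)a + 9600/289)
  102a² + 1560a + 5400 = ((4913/160)a + 2601/16)((960/289)a + 9600/289) + (0)
Last nonzero remainder: (960/289)a + 9600/289. Dividing through by 960/289 gives the monic gcd a + 10.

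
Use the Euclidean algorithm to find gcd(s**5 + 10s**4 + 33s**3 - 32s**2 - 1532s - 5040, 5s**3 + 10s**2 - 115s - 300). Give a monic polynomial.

Euclidean algorithm in ℚ[s]:
  s**5 + 10s**4 + 33s**3 - 32s**2 - 1532s - 5040 = ((1/5)s**2 + (8/5)s + 8)(5s**3 + 10s**2 - 115s - 300) + (132s**2 - 132s - 2640)
  5s**3 + 10s**2 - 115s - 300 = ((5/132)s + 5/44)(132s**2 - 132s - 2640) + (0)
Last nonzero remainder: 132s**2 - 132s - 2640. Dividing through by 132 gives the monic gcd s**2 - s - 20.

s**2 - s - 20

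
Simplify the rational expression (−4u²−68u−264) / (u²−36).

(−4u−44)/(u−6)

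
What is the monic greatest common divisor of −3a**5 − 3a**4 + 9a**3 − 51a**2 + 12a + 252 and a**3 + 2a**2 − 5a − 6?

Euclidean algorithm in ℚ[a]:
  −3a**5 − 3a**4 + 9a**3 − 51a**2 + 12a + 252 = (−3a**2 + 3a − 12)(a**3 + 2a**2 − 5a − 6) + (−30a**2 − 30a + 180)
  a**3 + 2a**2 − 5a − 6 = (−(1/30)a − 1/30)(−30a**2 − 30a + 180) + (0)
Last nonzero remainder: −30a**2 − 30a + 180. Dividing through by −30 gives the monic gcd a**2 + a − 6.

a**2 + a − 6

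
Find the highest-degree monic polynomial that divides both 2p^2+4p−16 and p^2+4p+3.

1

By polynomial division,
  2p^2+4p−16 = (2)(p^2+4p+3) + (−4p−22)
  p^2+4p+3 = (−(1/4)p+3/8)(−4p−22) + (45/4)
  −4p−22 = (−(16/45)p−88/45)(45/4) + (0)
The last nonzero remainder is the constant 45/4, so the polynomials are coprime and gcd = 1.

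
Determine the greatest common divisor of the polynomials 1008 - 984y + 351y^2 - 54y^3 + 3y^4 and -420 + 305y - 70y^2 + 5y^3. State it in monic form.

-84 + 61y - 14y^2 + y^3

By polynomial division,
  3y^4 - 54y^3 + 351y^2 - 984y + 1008 = ((3/5)y - 12/5)(5y^3 - 70y^2 + 305y - 420) + (0)
Last nonzero remainder: 5y^3 - 70y^2 + 305y - 420. Dividing through by 5 gives the monic gcd y^3 - 14y^2 + 61y - 84.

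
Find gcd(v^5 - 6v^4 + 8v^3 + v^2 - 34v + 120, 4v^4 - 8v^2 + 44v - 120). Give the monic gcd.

v^2 - v + 5

Repeated division with remainder:
  v^5 - 6v^4 + 8v^3 + v^2 - 34v + 120 = ((1/4)v - 3/2)(4v^4 - 8v^2 + 44v - 120) + (10v^3 - 22v^2 + 62v - 60)
  4v^4 - 8v^2 + 44v - 120 = ((2/5)v + 22/25)(10v^3 - 22v^2 + 62v - 60) + (-(336/25)v^2 + (336/25)v - 336/5)
  10v^3 - 22v^2 + 62v - 60 = (-(125/168)v + 25/28)(-(336/25)v^2 + (336/25)v - 336/5) + (0)
Last nonzero remainder: -(336/25)v^2 + (336/25)v - 336/5. Dividing through by -336/25 gives the monic gcd v^2 - v + 5.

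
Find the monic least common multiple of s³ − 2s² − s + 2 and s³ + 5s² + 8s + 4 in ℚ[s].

Euclidean algorithm in ℚ[s]:
  s³ − 2s² − s + 2 = (s³ + 5s² + 8s + 4) + (−7s² − 9s − 2)
  s³ + 5s² + 8s + 4 = (−(1/7)s − 26/49)(−7s² − 9s − 2) + ((144/49)s + 144/49)
  −7s² − 9s − 2 = (−(343/144)s − 49/72)((144/49)s + 144/49) + (0)
Last nonzero remainder: (144/49)s + 144/49. Dividing through by 144/49 gives the monic gcd s + 1.
Then lcm(f, g) = f·g / gcd(f, g); expanding and making the result monic gives the answer.

s⁵ + 2s⁴ − 5s³ − 10s² + 4s + 8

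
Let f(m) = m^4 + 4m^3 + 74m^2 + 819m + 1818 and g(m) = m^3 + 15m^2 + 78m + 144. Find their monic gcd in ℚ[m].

m + 6

Euclidean algorithm in ℚ[m]:
  m^4 + 4m^3 + 74m^2 + 819m + 1818 = (m - 11)(m^3 + 15m^2 + 78m + 144) + (161m^2 + 1533m + 3402)
  m^3 + 15m^2 + 78m + 144 = ((1/161)m + 18/529)(161m^2 + 1533m + 3402) + ((2490/529)m + 14940/529)
  161m^2 + 1533m + 3402 = ((85169/2490)m + 99981/830)((2490/529)m + 14940/529) + (0)
Last nonzero remainder: (2490/529)m + 14940/529. Dividing through by 2490/529 gives the monic gcd m + 6.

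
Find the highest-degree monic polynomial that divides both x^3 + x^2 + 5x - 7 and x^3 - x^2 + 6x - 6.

x - 1

Apply the Euclidean algorithm:
  x^3 + x^2 + 5x - 7 = (x^3 - x^2 + 6x - 6) + (2x^2 - x - 1)
  x^3 - x^2 + 6x - 6 = ((1/2)x - 1/4)(2x^2 - x - 1) + ((25/4)x - 25/4)
  2x^2 - x - 1 = ((8/25)x + 4/25)((25/4)x - 25/4) + (0)
Last nonzero remainder: (25/4)x - 25/4. Dividing through by 25/4 gives the monic gcd x - 1.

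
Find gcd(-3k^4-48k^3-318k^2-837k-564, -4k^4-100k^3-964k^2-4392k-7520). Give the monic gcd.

k^3+15k^2+91k+188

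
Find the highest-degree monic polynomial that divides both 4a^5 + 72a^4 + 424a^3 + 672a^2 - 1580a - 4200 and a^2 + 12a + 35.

a^2 + 12a + 35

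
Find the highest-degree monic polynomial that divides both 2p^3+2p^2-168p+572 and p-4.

Repeated division with remainder:
  2p^3+2p^2-168p+572 = (2p^2+10p-128)(p-4) + (60)
  p-4 = ((1/60)p-1/15)(60) + (0)
The last nonzero remainder is the constant 60, so the polynomials are coprime and gcd = 1.

1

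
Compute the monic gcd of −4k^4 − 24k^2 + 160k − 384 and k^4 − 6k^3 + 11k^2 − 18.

k^2 − 4k + 6

By polynomial division,
  −4k^4 − 24k^2 + 160k − 384 = (−4)(k^4 − 6k^3 + 11k^2 − 18) + (−24k^3 + 20k^2 + 160k − 456)
  k^4 − 6k^3 + 11k^2 − 18 = (−(1/24)k + 31/144)(−24k^3 + 20k^2 + 160k − 456) + ((481/36)k^2 − (481/9)k + 481/6)
  −24k^3 + 20k^2 + 160k − 456 = (−(864/481)k − 2736/481)((481/36)k^2 − (481/9)k + 481/6) + (0)
Last nonzero remainder: (481/36)k^2 − (481/9)k + 481/6. Dividing through by 481/36 gives the monic gcd k^2 − 4k + 6.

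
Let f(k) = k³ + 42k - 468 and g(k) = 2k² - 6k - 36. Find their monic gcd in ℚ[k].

Euclidean algorithm in ℚ[k]:
  k³ + 42k - 468 = ((1/2)k + 3/2)(2k² - 6k - 36) + (69k - 414)
  2k² - 6k - 36 = ((2/69)k + 2/23)(69k - 414) + (0)
Last nonzero remainder: 69k - 414. Dividing through by 69 gives the monic gcd k - 6.

k - 6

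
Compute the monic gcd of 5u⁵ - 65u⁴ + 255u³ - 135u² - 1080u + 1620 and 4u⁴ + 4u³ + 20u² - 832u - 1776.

u² - 4u - 12

By polynomial division,
  5u⁵ - 65u⁴ + 255u³ - 135u² - 1080u + 1620 = ((5/4)u - 35/2)(4u⁴ + 4u³ + 20u² - 832u - 1776) + (300u³ + 1255u² - 13420u - 29460)
  4u⁴ + 4u³ + 20u² - 832u - 1776 = ((1/75)u - 191/4500)(300u³ + 1255u² - 13420u - 29460) + ((226981/900)u² - (226981/225)u - 226981/75)
  300u³ + 1255u² - 13420u - 29460 = ((270000/226981)u + 2209500/226981)((226981/900)u² - (226981/225)u - 226981/75) + (0)
Last nonzero remainder: (226981/900)u² - (226981/225)u - 226981/75. Dividing through by 226981/900 gives the monic gcd u² - 4u - 12.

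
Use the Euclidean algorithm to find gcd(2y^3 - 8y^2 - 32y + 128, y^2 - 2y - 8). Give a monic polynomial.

y - 4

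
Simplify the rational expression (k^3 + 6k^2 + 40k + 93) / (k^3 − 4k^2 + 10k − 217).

(k + 3)/(k − 7)

Euclidean algorithm in ℚ[k]:
  k^3 + 6k^2 + 40k + 93 = (k^3 − 4k^2 + 10k − 217) + (10k^2 + 30k + 310)
  k^3 − 4k^2 + 10k − 217 = ((1/10)k − 7/10)(10k^2 + 30k + 310) + (0)
Last nonzero remainder: 10k^2 + 30k + 310. Dividing through by 10 gives the monic gcd k^2 + 3k + 31.
Cancel k^2 + 3k + 31 from numerator and denominator to get the reduced form.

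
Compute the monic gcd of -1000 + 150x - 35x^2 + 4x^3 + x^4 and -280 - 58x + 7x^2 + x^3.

By polynomial division,
  x^4 + 4x^3 - 35x^2 + 150x - 1000 = (x - 3)(x^3 + 7x^2 - 58x - 280) + (44x^2 + 256x - 1840)
  x^3 + 7x^2 - 58x - 280 = ((1/44)x + 13/484)(44x^2 + 256x - 1840) + (-(2790/121)x - 27900/121)
  44x^2 + 256x - 1840 = (-(2662/1395)x + 11132/1395)(-(2790/121)x - 27900/121) + (0)
Last nonzero remainder: -(2790/121)x - 27900/121. Dividing through by -2790/121 gives the monic gcd x + 10.

10 + x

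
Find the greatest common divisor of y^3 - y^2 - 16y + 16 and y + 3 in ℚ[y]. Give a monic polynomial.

1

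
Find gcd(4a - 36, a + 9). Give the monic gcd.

1

Euclidean algorithm in ℚ[a]:
  4a - 36 = (4)(a + 9) + (-72)
  a + 9 = (-(1/72)a - 1/8)(-72) + (0)
The last nonzero remainder is the constant -72, so the polynomials are coprime and gcd = 1.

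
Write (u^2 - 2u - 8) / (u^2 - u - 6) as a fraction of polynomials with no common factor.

(u - 4)/(u - 3)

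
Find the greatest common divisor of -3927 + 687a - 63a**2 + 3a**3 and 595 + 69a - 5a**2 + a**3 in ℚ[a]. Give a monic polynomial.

By polynomial division,
  3a**3 - 63a**2 + 687a - 3927 = (3)(a**3 - 5a**2 + 69a + 595) + (-48a**2 + 480a - 5712)
  a**3 - 5a**2 + 69a + 595 = (-(1/48)a - 5/48)(-48a**2 + 480a - 5712) + (0)
Last nonzero remainder: -48a**2 + 480a - 5712. Dividing through by -48 gives the monic gcd a**2 - 10a + 119.

119 - 10a + a**2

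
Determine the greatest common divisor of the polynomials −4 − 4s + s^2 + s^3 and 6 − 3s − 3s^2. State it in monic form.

2 + s

Repeated division with remainder:
  s^3 + s^2 − 4s − 4 = (−(1/3)s)(−3s^2 − 3s + 6) + (−2s − 4)
  −3s^2 − 3s + 6 = ((3/2)s − 3/2)(−2s − 4) + (0)
Last nonzero remainder: −2s − 4. Dividing through by −2 gives the monic gcd s + 2.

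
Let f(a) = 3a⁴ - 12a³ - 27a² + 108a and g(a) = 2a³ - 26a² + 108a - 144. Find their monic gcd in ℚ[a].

a² - 7a + 12

By polynomial division,
  3a⁴ - 12a³ - 27a² + 108a = ((3/2)a + 27/2)(2a³ - 26a² + 108a - 144) + (162a² - 1134a + 1944)
  2a³ - 26a² + 108a - 144 = ((1/81)a - 2/27)(162a² - 1134a + 1944) + (0)
Last nonzero remainder: 162a² - 1134a + 1944. Dividing through by 162 gives the monic gcd a² - 7a + 12.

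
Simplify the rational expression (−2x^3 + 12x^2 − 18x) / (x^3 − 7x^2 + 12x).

(−2x + 6)/(x − 4)

Apply the Euclidean algorithm:
  −2x^3 + 12x^2 − 18x = (−2)(x^3 − 7x^2 + 12x) + (−2x^2 + 6x)
  x^3 − 7x^2 + 12x = (−(1/2)x + 2)(−2x^2 + 6x) + (0)
Last nonzero remainder: −2x^2 + 6x. Dividing through by −2 gives the monic gcd x^2 − 3x.
Cancel x^2 − 3x from numerator and denominator to get the reduced form.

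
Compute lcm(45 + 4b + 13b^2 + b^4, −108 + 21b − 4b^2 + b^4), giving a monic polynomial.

Repeated division with remainder:
  b^4 + 13b^2 + 4b + 45 = (b^4 − 4b^2 + 21b − 108) + (17b^2 − 17b + 153)
  b^4 − 4b^2 + 21b − 108 = ((1/17)b^2 + (1/17)b − 12/17)(17b^2 − 17b + 153) + (0)
Last nonzero remainder: 17b^2 − 17b + 153. Dividing through by 17 gives the monic gcd b^2 − b + 9.
Then lcm(f, g) = f·g / gcd(f, g); expanding and making the result monic gives the answer.

−540 − 3b − 107b^2 + 17b^3 + b^4 + b^5 + b^6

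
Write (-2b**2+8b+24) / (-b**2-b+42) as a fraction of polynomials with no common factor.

Apply the Euclidean algorithm:
  -2b**2+8b+24 = (2)(-b**2-b+42) + (10b-60)
  -b**2-b+42 = (-(1/10)b-7/10)(10b-60) + (0)
Last nonzero remainder: 10b-60. Dividing through by 10 gives the monic gcd b-6.
Cancel b-6 from numerator and denominator to get the reduced form.

(2b+4)/(b+7)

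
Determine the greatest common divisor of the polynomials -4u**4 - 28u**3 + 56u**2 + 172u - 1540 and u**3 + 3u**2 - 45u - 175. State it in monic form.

Euclidean algorithm in ℚ[u]:
  -4u**4 - 28u**3 + 56u**2 + 172u - 1540 = (-4u - 16)(u**3 + 3u**2 - 45u - 175) + (-76u**2 - 1248u - 4340)
  u**3 + 3u**2 - 45u - 175 = (-(1/76)u + 255/1444)(-76u**2 - 1248u - 4340) + ((42700/361)u + 213500/361)
  -76u**2 - 1248u - 4340 = (-(6859/10675)u - 11191/1525)((42700/361)u + 213500/361) + (0)
Last nonzero remainder: (42700/361)u + 213500/361. Dividing through by 42700/361 gives the monic gcd u + 5.

u + 5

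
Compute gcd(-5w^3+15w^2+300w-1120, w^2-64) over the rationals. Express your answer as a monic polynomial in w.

By polynomial division,
  -5w^3+15w^2+300w-1120 = (-5w+15)(w^2-64) + (-20w-160)
  w^2-64 = (-(1/20)w+2/5)(-20w-160) + (0)
Last nonzero remainder: -20w-160. Dividing through by -20 gives the monic gcd w+8.

w+8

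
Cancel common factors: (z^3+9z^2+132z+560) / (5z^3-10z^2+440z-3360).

Euclidean algorithm in ℚ[z]:
  z^3+9z^2+132z+560 = (1/5)(5z^3-10z^2+440z-3360) + (11z^2+44z+1232)
  5z^3-10z^2+440z-3360 = ((5/11)z-30/11)(11z^2+44z+1232) + (0)
Last nonzero remainder: 11z^2+44z+1232. Dividing through by 11 gives the monic gcd z^2+4z+112.
Cancel z^2+4z+112 from numerator and denominator to get the reduced form.

(z+5)/(5z-30)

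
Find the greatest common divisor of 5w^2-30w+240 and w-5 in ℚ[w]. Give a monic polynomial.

Repeated division with remainder:
  5w^2-30w+240 = (5w-5)(w-5) + (215)
  w-5 = ((1/215)w-1/43)(215) + (0)
The last nonzero remainder is the constant 215, so the polynomials are coprime and gcd = 1.

1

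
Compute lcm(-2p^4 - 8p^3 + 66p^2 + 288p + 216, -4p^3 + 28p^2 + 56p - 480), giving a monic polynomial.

Euclidean algorithm in ℚ[p]:
  -2p^4 - 8p^3 + 66p^2 + 288p + 216 = ((1/2)p + 11/2)(-4p^3 + 28p^2 + 56p - 480) + (-116p^2 + 220p + 2856)
  -4p^3 + 28p^2 + 56p - 480 = ((1/29)p - 148/841)(-116p^2 + 220p + 2856) + (-(3168/841)p + 19008/841)
  -116p^2 + 220p + 2856 = ((24389/792)p + 100079/792)(-(3168/841)p + 19008/841) + (0)
Last nonzero remainder: -(3168/841)p + 19008/841. Dividing through by -3168/841 gives the monic gcd p - 6.
Then lcm(f, g) = f·g / gcd(f, g); expanding and making the result monic gives the answer.

p^6 + 3p^5 - 57p^4 - 191p^3 + 696p^2 + 2988p + 2160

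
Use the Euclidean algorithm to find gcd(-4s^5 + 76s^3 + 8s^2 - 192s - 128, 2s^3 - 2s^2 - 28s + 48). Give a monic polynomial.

s^2 + 2s - 8

Repeated division with remainder:
  -4s^5 + 76s^3 + 8s^2 - 192s - 128 = (-2s^2 - 2s + 8)(2s^3 - 2s^2 - 28s + 48) + (64s^2 + 128s - 512)
  2s^3 - 2s^2 - 28s + 48 = ((1/32)s - 3/32)(64s^2 + 128s - 512) + (0)
Last nonzero remainder: 64s^2 + 128s - 512. Dividing through by 64 gives the monic gcd s^2 + 2s - 8.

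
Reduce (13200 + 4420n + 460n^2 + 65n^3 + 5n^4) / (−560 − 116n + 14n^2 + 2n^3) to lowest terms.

Repeated division with remainder:
  5n^4 + 65n^3 + 460n^2 + 4420n + 13200 = ((5/2)n + 15)(2n^3 + 14n^2 − 116n − 560) + (540n^2 + 7560n + 21600)
  2n^3 + 14n^2 − 116n − 560 = ((1/270)n − 7/270)(540n^2 + 7560n + 21600) + (0)
Last nonzero remainder: 540n^2 + 7560n + 21600. Dividing through by 540 gives the monic gcd n^2 + 14n + 40.
Cancel n^2 + 14n + 40 from numerator and denominator to get the reduced form.

(330 − 5n + 5n^2)/(−14 + 2n)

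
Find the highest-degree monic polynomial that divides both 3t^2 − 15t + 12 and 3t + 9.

Apply the Euclidean algorithm:
  3t^2 − 15t + 12 = (t − 8)(3t + 9) + (84)
  3t + 9 = ((1/28)t + 3/28)(84) + (0)
The last nonzero remainder is the constant 84, so the polynomials are coprime and gcd = 1.

1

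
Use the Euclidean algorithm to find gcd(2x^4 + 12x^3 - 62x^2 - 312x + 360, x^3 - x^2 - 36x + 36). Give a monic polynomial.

x^2 + 5x - 6

Apply the Euclidean algorithm:
  2x^4 + 12x^3 - 62x^2 - 312x + 360 = (2x + 14)(x^3 - x^2 - 36x + 36) + (24x^2 + 120x - 144)
  x^3 - x^2 - 36x + 36 = ((1/24)x - 1/4)(24x^2 + 120x - 144) + (0)
Last nonzero remainder: 24x^2 + 120x - 144. Dividing through by 24 gives the monic gcd x^2 + 5x - 6.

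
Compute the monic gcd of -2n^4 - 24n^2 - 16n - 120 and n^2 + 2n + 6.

Euclidean algorithm in ℚ[n]:
  -2n^4 - 24n^2 - 16n - 120 = (-2n^2 + 4n - 20)(n^2 + 2n + 6) + (0)
The last nonzero remainder n^2 + 2n + 6 is already monic.

n^2 + 2n + 6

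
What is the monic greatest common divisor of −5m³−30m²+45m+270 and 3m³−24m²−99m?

m+3

Repeated division with remainder:
  −5m³−30m²+45m+270 = (−5/3)(3m³−24m²−99m) + (−70m²−120m+270)
  3m³−24m²−99m = (−(3/70)m+102/245)(−70m²−120m+270) + (−(1836/49)m−5508/49)
  −70m²−120m+270 = ((1715/918)m−245/102)(−(1836/49)m−5508/49) + (0)
Last nonzero remainder: −(1836/49)m−5508/49. Dividing through by −1836/49 gives the monic gcd m+3.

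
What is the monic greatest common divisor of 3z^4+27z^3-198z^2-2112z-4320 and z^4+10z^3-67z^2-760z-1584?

z^3-z^2-56z-144

By polynomial division,
  3z^4+27z^3-198z^2-2112z-4320 = (3)(z^4+10z^3-67z^2-760z-1584) + (-3z^3+3z^2+168z+432)
  z^4+10z^3-67z^2-760z-1584 = (-(1/3)z-11/3)(-3z^3+3z^2+168z+432) + (0)
Last nonzero remainder: -3z^3+3z^2+168z+432. Dividing through by -3 gives the monic gcd z^3-z^2-56z-144.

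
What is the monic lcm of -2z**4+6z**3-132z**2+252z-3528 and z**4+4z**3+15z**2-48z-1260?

z**6-2z**5+33z**4+30z**3-342z**2+5544z-52920

Repeated division with remainder:
  -2z**4+6z**3-132z**2+252z-3528 = (-2)(z**4+4z**3+15z**2-48z-1260) + (14z**3-102z**2+156z-6048)
  z**4+4z**3+15z**2-48z-1260 = ((1/14)z+79/98)(14z**3-102z**2+156z-6048) + ((4218/49)z**2+(12654/49)z+25308/7)
  14z**3-102z**2+156z-6048 = ((343/2109)z-1176/703)((4218/49)z**2+(12654/49)z+25308/7) + (0)
Last nonzero remainder: (4218/49)z**2+(12654/49)z+25308/7. Dividing through by 4218/49 gives the monic gcd z**2+3z+42.
Then lcm(f, g) = f·g / gcd(f, g); expanding and making the result monic gives the answer.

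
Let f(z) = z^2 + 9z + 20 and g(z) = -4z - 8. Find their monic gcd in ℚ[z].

Repeated division with remainder:
  z^2 + 9z + 20 = (-(1/4)z - 7/4)(-4z - 8) + (6)
  -4z - 8 = (-(2/3)z - 4/3)(6) + (0)
The last nonzero remainder is the constant 6, so the polynomials are coprime and gcd = 1.

1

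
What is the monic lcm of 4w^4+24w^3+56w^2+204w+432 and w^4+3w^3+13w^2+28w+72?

w^6+10w^5+46w^4+155w^3+424w^2+840w+864

By polynomial division,
  4w^4+24w^3+56w^2+204w+432 = (4)(w^4+3w^3+13w^2+28w+72) + (12w^3+4w^2+92w+144)
  w^4+3w^3+13w^2+28w+72 = ((1/12)w+2/9)(12w^3+4w^2+92w+144) + ((40/9)w^2-(40/9)w+40)
  12w^3+4w^2+92w+144 = ((27/10)w+18/5)((40/9)w^2-(40/9)w+40) + (0)
Last nonzero remainder: (40/9)w^2-(40/9)w+40. Dividing through by 40/9 gives the monic gcd w^2-w+9.
Then lcm(f, g) = f·g / gcd(f, g); expanding and making the result monic gives the answer.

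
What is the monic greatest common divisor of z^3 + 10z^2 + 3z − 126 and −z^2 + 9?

Apply the Euclidean algorithm:
  z^3 + 10z^2 + 3z − 126 = (−z − 10)(−z^2 + 9) + (12z − 36)
  −z^2 + 9 = (−(1/12)z − 1/4)(12z − 36) + (0)
Last nonzero remainder: 12z − 36. Dividing through by 12 gives the monic gcd z − 3.

z − 3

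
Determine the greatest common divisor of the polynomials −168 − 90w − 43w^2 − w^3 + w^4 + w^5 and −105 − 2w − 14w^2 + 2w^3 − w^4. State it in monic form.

7 + 2w + w^2

Apply the Euclidean algorithm:
  w^5 + w^4 − w^3 − 43w^2 − 90w − 168 = (−w − 3)(−w^4 + 2w^3 − 14w^2 − 2w − 105) + (−9w^3 − 87w^2 − 201w − 483)
  −w^4 + 2w^3 − 14w^2 − 2w − 105 = ((1/9)w − 35/27)(−9w^3 − 87w^2 − 201w − 483) + (−(940/9)w^2 − (1880/9)w − 6580/9)
  −9w^3 − 87w^2 − 201w − 483 = ((81/940)w + 621/940)(−(940/9)w^2 − (1880/9)w − 6580/9) + (0)
Last nonzero remainder: −(940/9)w^2 − (1880/9)w − 6580/9. Dividing through by −940/9 gives the monic gcd w^2 + 2w + 7.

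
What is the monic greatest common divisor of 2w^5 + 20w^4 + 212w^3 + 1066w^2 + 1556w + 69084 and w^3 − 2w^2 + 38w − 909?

w^2 + 7w + 101

Apply the Euclidean algorithm:
  2w^5 + 20w^4 + 212w^3 + 1066w^2 + 1556w + 69084 = (2w^2 + 24w + 184)(w^3 − 2w^2 + 38w − 909) + (2340w^2 + 16380w + 236340)
  w^3 − 2w^2 + 38w − 909 = ((1/2340)w − 1/260)(2340w^2 + 16380w + 236340) + (0)
Last nonzero remainder: 2340w^2 + 16380w + 236340. Dividing through by 2340 gives the monic gcd w^2 + 7w + 101.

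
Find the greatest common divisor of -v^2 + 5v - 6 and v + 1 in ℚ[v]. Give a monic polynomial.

Apply the Euclidean algorithm:
  -v^2 + 5v - 6 = (-v + 6)(v + 1) + (-12)
  v + 1 = (-(1/12)v - 1/12)(-12) + (0)
The last nonzero remainder is the constant -12, so the polynomials are coprime and gcd = 1.

1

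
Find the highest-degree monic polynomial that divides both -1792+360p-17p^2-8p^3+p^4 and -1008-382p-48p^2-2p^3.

Repeated division with remainder:
  p^4-8p^3-17p^2+360p-1792 = (-(1/2)p+16)(-2p^3-48p^2-382p-1008) + (560p^2+5968p+14336)
  -2p^3-48p^2-382p-1008 = (-(1/280)p-467/9800)(560p^2+5968p+14336) + (-(56848/1225)p-56848/175)
  560p^2+5968p+14336 = (-(42875/3553)p-156800/3553)(-(56848/1225)p-56848/175) + (0)
Last nonzero remainder: -(56848/1225)p-56848/175. Dividing through by -56848/1225 gives the monic gcd p+7.

7+p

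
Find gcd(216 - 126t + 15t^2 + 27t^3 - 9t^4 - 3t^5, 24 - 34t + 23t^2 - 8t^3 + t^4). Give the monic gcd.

-6 + 7t - 4t^2 + t^3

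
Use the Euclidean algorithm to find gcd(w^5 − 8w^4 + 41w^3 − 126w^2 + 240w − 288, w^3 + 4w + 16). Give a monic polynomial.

w^2 − 2w + 8

Apply the Euclidean algorithm:
  w^5 − 8w^4 + 41w^3 − 126w^2 + 240w − 288 = (w^2 − 8w + 37)(w^3 + 4w + 16) + (−110w^2 + 220w − 880)
  w^3 + 4w + 16 = (−(1/110)w − 1/55)(−110w^2 + 220w − 880) + (0)
Last nonzero remainder: −110w^2 + 220w − 880. Dividing through by −110 gives the monic gcd w^2 − 2w + 8.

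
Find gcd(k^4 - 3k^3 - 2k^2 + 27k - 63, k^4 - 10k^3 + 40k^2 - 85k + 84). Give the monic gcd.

k^3 - 6k^2 + 16k - 21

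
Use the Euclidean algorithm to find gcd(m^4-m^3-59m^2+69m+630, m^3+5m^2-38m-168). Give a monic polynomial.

m^2+m-42

By polynomial division,
  m^4-m^3-59m^2+69m+630 = (m-6)(m^3+5m^2-38m-168) + (9m^2+9m-378)
  m^3+5m^2-38m-168 = ((1/9)m+4/9)(9m^2+9m-378) + (0)
Last nonzero remainder: 9m^2+9m-378. Dividing through by 9 gives the monic gcd m^2+m-42.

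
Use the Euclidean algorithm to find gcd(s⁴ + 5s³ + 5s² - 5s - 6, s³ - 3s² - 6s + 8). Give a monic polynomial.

Repeated division with remainder:
  s⁴ + 5s³ + 5s² - 5s - 6 = (s + 8)(s³ - 3s² - 6s + 8) + (35s² + 35s - 70)
  s³ - 3s² - 6s + 8 = ((1/35)s - 4/35)(35s² + 35s - 70) + (0)
Last nonzero remainder: 35s² + 35s - 70. Dividing through by 35 gives the monic gcd s² + s - 2.

s² + s - 2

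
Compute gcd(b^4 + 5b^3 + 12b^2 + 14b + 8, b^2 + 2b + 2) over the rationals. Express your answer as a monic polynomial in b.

b^2 + 2b + 2

Euclidean algorithm in ℚ[b]:
  b^4 + 5b^3 + 12b^2 + 14b + 8 = (b^2 + 3b + 4)(b^2 + 2b + 2) + (0)
The last nonzero remainder b^2 + 2b + 2 is already monic.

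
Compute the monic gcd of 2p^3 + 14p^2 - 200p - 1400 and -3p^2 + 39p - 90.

p - 10

Repeated division with remainder:
  2p^3 + 14p^2 - 200p - 1400 = (-(2/3)p - 40/3)(-3p^2 + 39p - 90) + (260p - 2600)
  -3p^2 + 39p - 90 = (-(3/260)p + 9/260)(260p - 2600) + (0)
Last nonzero remainder: 260p - 2600. Dividing through by 260 gives the monic gcd p - 10.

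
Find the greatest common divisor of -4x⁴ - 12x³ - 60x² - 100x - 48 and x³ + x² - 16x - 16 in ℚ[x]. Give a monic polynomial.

Euclidean algorithm in ℚ[x]:
  -4x⁴ - 12x³ - 60x² - 100x - 48 = (-4x - 8)(x³ + x² - 16x - 16) + (-116x² - 292x - 176)
  x³ + x² - 16x - 16 = (-(1/116)x + 11/841)(-116x² - 292x - 176) + (-(11520/841)x - 11520/841)
  -116x² - 292x - 176 = ((24389/2880)x + 9251/720)(-(11520/841)x - 11520/841) + (0)
Last nonzero remainder: -(11520/841)x - 11520/841. Dividing through by -11520/841 gives the monic gcd x + 1.

x + 1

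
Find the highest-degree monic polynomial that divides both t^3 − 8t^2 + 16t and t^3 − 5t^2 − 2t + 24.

t − 4

Euclidean algorithm in ℚ[t]:
  t^3 − 8t^2 + 16t = (t^3 − 5t^2 − 2t + 24) + (−3t^2 + 18t − 24)
  t^3 − 5t^2 − 2t + 24 = (−(1/3)t − 1/3)(−3t^2 + 18t − 24) + (−4t + 16)
  −3t^2 + 18t − 24 = ((3/4)t − 3/2)(−4t + 16) + (0)
Last nonzero remainder: −4t + 16. Dividing through by −4 gives the monic gcd t − 4.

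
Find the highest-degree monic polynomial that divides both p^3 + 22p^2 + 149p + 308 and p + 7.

p + 7

Apply the Euclidean algorithm:
  p^3 + 22p^2 + 149p + 308 = (p^2 + 15p + 44)(p + 7) + (0)
The last nonzero remainder p + 7 is already monic.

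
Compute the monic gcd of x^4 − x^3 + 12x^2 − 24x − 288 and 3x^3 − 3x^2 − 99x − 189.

x + 3

By polynomial division,
  x^4 − x^3 + 12x^2 − 24x − 288 = ((1/3)x)(3x^3 − 3x^2 − 99x − 189) + (45x^2 + 39x − 288)
  3x^3 − 3x^2 − 99x − 189 = ((1/15)x − 28/225)(45x^2 + 39x − 288) + (−(5621/75)x − 5621/25)
  45x^2 + 39x − 288 = (−(3375/5621)x + 7200/5621)(−(5621/75)x − 5621/25) + (0)
Last nonzero remainder: −(5621/75)x − 5621/25. Dividing through by −5621/75 gives the monic gcd x + 3.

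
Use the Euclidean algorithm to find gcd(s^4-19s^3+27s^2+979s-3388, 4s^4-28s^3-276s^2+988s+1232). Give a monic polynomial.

Apply the Euclidean algorithm:
  s^4-19s^3+27s^2+979s-3388 = (1/4)(4s^4-28s^3-276s^2+988s+1232) + (-12s^3+96s^2+732s-3696)
  4s^4-28s^3-276s^2+988s+1232 = (-(1/3)s-1/3)(-12s^3+96s^2+732s-3696) + (0)
Last nonzero remainder: -12s^3+96s^2+732s-3696. Dividing through by -12 gives the monic gcd s^3-8s^2-61s+308.

s^3-8s^2-61s+308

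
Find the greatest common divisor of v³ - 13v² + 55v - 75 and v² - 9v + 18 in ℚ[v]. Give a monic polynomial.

By polynomial division,
  v³ - 13v² + 55v - 75 = (v - 4)(v² - 9v + 18) + (v - 3)
  v² - 9v + 18 = (v - 6)(v - 3) + (0)
The last nonzero remainder v - 3 is already monic.

v - 3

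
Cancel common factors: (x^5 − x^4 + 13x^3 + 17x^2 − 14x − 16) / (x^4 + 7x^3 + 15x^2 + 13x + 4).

By polynomial division,
  x^5 − x^4 + 13x^3 + 17x^2 − 14x − 16 = (x − 8)(x^4 + 7x^3 + 15x^2 + 13x + 4) + (54x^3 + 124x^2 + 86x + 16)
  x^4 + 7x^3 + 15x^2 + 13x + 4 = ((1/54)x + 127/1458)(54x^3 + 124x^2 + 86x + 16) + ((1900/729)x^2 + (3800/729)x + 1900/729)
  54x^3 + 124x^2 + 86x + 16 = ((19683/950)x + 2916/475)((1900/729)x^2 + (3800/729)x + 1900/729) + (0)
Last nonzero remainder: (1900/729)x^2 + (3800/729)x + 1900/729. Dividing through by 1900/729 gives the monic gcd x^2 + 2x + 1.
Cancel x^2 + 2x + 1 from numerator and denominator to get the reduced form.

(x^3 − 3x^2 + 18x − 16)/(x^2 + 5x + 4)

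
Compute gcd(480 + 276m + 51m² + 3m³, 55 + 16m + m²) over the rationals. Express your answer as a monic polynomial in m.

5 + m

Apply the Euclidean algorithm:
  3m³ + 51m² + 276m + 480 = (3m + 3)(m² + 16m + 55) + (63m + 315)
  m² + 16m + 55 = ((1/63)m + 11/63)(63m + 315) + (0)
Last nonzero remainder: 63m + 315. Dividing through by 63 gives the monic gcd m + 5.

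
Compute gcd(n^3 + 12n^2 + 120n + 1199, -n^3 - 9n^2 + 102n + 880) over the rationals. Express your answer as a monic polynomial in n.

n + 11

Repeated division with remainder:
  n^3 + 12n^2 + 120n + 1199 = (-1)(-n^3 - 9n^2 + 102n + 880) + (3n^2 + 222n + 2079)
  -n^3 - 9n^2 + 102n + 880 = (-(1/3)n + 65/3)(3n^2 + 222n + 2079) + (-4015n - 44165)
  3n^2 + 222n + 2079 = (-(3/4015)n - 189/4015)(-4015n - 44165) + (0)
Last nonzero remainder: -4015n - 44165. Dividing through by -4015 gives the monic gcd n + 11.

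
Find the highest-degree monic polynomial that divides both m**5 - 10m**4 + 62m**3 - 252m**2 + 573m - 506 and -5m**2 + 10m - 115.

Apply the Euclidean algorithm:
  m**5 - 10m**4 + 62m**3 - 252m**2 + 573m - 506 = (-(1/5)m**3 + (8/5)m**2 - (23/5)m + 22/5)(-5m**2 + 10m - 115) + (0)
Last nonzero remainder: -5m**2 + 10m - 115. Dividing through by -5 gives the monic gcd m**2 - 2m + 23.

m**2 - 2m + 23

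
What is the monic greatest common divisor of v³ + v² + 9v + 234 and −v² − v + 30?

Apply the Euclidean algorithm:
  v³ + v² + 9v + 234 = (−v)(−v² − v + 30) + (39v + 234)
  −v² − v + 30 = (−(1/39)v + 5/39)(39v + 234) + (0)
Last nonzero remainder: 39v + 234. Dividing through by 39 gives the monic gcd v + 6.

v + 6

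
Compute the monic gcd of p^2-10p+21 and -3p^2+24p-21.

Repeated division with remainder:
  p^2-10p+21 = (-1/3)(-3p^2+24p-21) + (-2p+14)
  -3p^2+24p-21 = ((3/2)p-3/2)(-2p+14) + (0)
Last nonzero remainder: -2p+14. Dividing through by -2 gives the monic gcd p-7.

p-7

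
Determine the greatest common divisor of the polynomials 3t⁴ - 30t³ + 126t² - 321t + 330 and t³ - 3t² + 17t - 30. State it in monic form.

t - 2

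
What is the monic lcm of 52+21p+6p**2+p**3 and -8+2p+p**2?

Repeated division with remainder:
  p**3+6p**2+21p+52 = (p+4)(p**2+2p-8) + (21p+84)
  p**2+2p-8 = ((1/21)p-2/21)(21p+84) + (0)
Last nonzero remainder: 21p+84. Dividing through by 21 gives the monic gcd p+4.
Then lcm(f, g) = f·g / gcd(f, g); expanding and making the result monic gives the answer.

-104+10p+9p**2+4p**3+p**4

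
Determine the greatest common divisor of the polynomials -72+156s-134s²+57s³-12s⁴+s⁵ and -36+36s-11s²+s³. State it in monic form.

6-5s+s²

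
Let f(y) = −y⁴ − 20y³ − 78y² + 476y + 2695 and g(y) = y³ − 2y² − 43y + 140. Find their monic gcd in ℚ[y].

Euclidean algorithm in ℚ[y]:
  −y⁴ − 20y³ − 78y² + 476y + 2695 = (−y − 22)(y³ − 2y² − 43y + 140) + (−165y² − 330y + 5775)
  y³ − 2y² − 43y + 140 = (−(1/165)y + 4/165)(−165y² − 330y + 5775) + (0)
Last nonzero remainder: −165y² − 330y + 5775. Dividing through by −165 gives the monic gcd y² + 2y − 35.

y² + 2y − 35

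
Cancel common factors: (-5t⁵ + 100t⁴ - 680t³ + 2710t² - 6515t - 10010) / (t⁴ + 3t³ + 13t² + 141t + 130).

(-5t² + 90t - 385)/(t + 5)

Apply the Euclidean algorithm:
  -5t⁵ + 100t⁴ - 680t³ + 2710t² - 6515t - 10010 = (-5t + 115)(t⁴ + 3t³ + 13t² + 141t + 130) + (-960t³ + 1920t² - 22080t - 24960)
  t⁴ + 3t³ + 13t² + 141t + 130 = (-(1/960)t - 1/192)(-960t³ + 1920t² - 22080t - 24960) + (0)
Last nonzero remainder: -960t³ + 1920t² - 22080t - 24960. Dividing through by -960 gives the monic gcd t³ - 2t² + 23t + 26.
Cancel t³ - 2t² + 23t + 26 from numerator and denominator to get the reduced form.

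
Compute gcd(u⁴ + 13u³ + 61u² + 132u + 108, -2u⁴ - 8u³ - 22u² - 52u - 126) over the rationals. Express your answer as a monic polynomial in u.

u² + 5u + 9

Apply the Euclidean algorithm:
  u⁴ + 13u³ + 61u² + 132u + 108 = (-1/2)(-2u⁴ - 8u³ - 22u² - 52u - 126) + (9u³ + 50u² + 106u + 45)
  -2u⁴ - 8u³ - 22u² - 52u - 126 = (-(2/9)u + 28/81)(9u³ + 50u² + 106u + 45) + (-(1274/81)u² - (6370/81)u - 1274/9)
  9u³ + 50u² + 106u + 45 = (-(729/1274)u - 405/1274)(-(1274/81)u² - (6370/81)u - 1274/9) + (0)
Last nonzero remainder: -(1274/81)u² - (6370/81)u - 1274/9. Dividing through by -1274/81 gives the monic gcd u² + 5u + 9.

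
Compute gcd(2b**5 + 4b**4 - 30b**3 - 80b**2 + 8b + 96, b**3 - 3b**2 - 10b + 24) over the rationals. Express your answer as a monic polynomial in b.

Euclidean algorithm in ℚ[b]:
  2b**5 + 4b**4 - 30b**3 - 80b**2 + 8b + 96 = (2b**2 + 10b + 20)(b**3 - 3b**2 - 10b + 24) + (32b**2 - 32b - 384)
  b**3 - 3b**2 - 10b + 24 = ((1/32)b - 1/16)(32b**2 - 32b - 384) + (0)
Last nonzero remainder: 32b**2 - 32b - 384. Dividing through by 32 gives the monic gcd b**2 - b - 12.

b**2 - b - 12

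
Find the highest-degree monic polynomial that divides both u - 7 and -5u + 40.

Euclidean algorithm in ℚ[u]:
  u - 7 = (-1/5)(-5u + 40) + (1)
  -5u + 40 = (-5u + 40)(1) + (0)
The last nonzero remainder is the constant 1, so the polynomials are coprime and gcd = 1.

1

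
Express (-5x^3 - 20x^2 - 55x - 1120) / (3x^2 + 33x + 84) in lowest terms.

Euclidean algorithm in ℚ[x]:
  -5x^3 - 20x^2 - 55x - 1120 = (-(5/3)x + 35/3)(3x^2 + 33x + 84) + (-300x - 2100)
  3x^2 + 33x + 84 = (-(1/100)x - 1/25)(-300x - 2100) + (0)
Last nonzero remainder: -300x - 2100. Dividing through by -300 gives the monic gcd x + 7.
Cancel x + 7 from numerator and denominator to get the reduced form.

(-5x^2 + 15x - 160)/(3x + 12)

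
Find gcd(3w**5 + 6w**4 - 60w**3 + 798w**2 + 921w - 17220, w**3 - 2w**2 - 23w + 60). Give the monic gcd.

w**2 + w - 20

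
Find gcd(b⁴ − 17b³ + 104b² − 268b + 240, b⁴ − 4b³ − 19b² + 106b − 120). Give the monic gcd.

b² − 6b + 8

By polynomial division,
  b⁴ − 17b³ + 104b² − 268b + 240 = (b⁴ − 4b³ − 19b² + 106b − 120) + (−13b³ + 123b² − 374b + 360)
  b⁴ − 4b³ − 19b² + 106b − 120 = (−(1/13)b − 71/169)(−13b³ + 123b² − 374b + 360) + ((660/169)b² − (3960/169)b + 5280/169)
  −13b³ + 123b² − 374b + 360 = (−(2197/660)b + 507/44)((660/169)b² − (3960/169)b + 5280/169) + (0)
Last nonzero remainder: (660/169)b² − (3960/169)b + 5280/169. Dividing through by 660/169 gives the monic gcd b² − 6b + 8.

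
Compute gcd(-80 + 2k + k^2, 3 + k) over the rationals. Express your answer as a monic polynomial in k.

1

By polynomial division,
  k^2 + 2k - 80 = (k - 1)(k + 3) + (-77)
  k + 3 = (-(1/77)k - 3/77)(-77) + (0)
The last nonzero remainder is the constant -77, so the polynomials are coprime and gcd = 1.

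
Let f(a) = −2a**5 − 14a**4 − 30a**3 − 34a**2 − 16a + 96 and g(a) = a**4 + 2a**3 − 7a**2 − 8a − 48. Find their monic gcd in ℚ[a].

Repeated division with remainder:
  −2a**5 − 14a**4 − 30a**3 − 34a**2 − 16a + 96 = (−2a − 10)(a**4 + 2a**3 − 7a**2 − 8a − 48) + (−24a**3 − 120a**2 − 192a − 384)
  a**4 + 2a**3 − 7a**2 − 8a − 48 = (−(1/24)a + 1/8)(−24a**3 − 120a**2 − 192a − 384) + (0)
Last nonzero remainder: −24a**3 − 120a**2 − 192a − 384. Dividing through by −24 gives the monic gcd a**3 + 5a**2 + 8a + 16.

a**3 + 5a**2 + 8a + 16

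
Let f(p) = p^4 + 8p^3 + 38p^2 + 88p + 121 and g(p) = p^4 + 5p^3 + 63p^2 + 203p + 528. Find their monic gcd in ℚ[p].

Apply the Euclidean algorithm:
  p^4 + 8p^3 + 38p^2 + 88p + 121 = (p^4 + 5p^3 + 63p^2 + 203p + 528) + (3p^3 − 25p^2 − 115p − 407)
  p^4 + 5p^3 + 63p^2 + 203p + 528 = ((1/3)p + 40/9)(3p^3 − 25p^2 − 115p − 407) + ((1912/9)p^2 + (7648/9)p + 21032/9)
  3p^3 − 25p^2 − 115p − 407 = ((27/1912)p − 333/1912)((1912/9)p^2 + (7648/9)p + 21032/9) + (0)
Last nonzero remainder: (1912/9)p^2 + (7648/9)p + 21032/9. Dividing through by 1912/9 gives the monic gcd p^2 + 4p + 11.

p^2 + 4p + 11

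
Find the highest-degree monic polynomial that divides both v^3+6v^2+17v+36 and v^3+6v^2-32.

Apply the Euclidean algorithm:
  v^3+6v^2+17v+36 = (v^3+6v^2-32) + (17v+68)
  v^3+6v^2-32 = ((1/17)v^2+(2/17)v-8/17)(17v+68) + (0)
Last nonzero remainder: 17v+68. Dividing through by 17 gives the monic gcd v+4.

v+4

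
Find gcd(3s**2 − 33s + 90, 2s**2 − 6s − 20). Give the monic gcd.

Euclidean algorithm in ℚ[s]:
  3s**2 − 33s + 90 = (3/2)(2s**2 − 6s − 20) + (−24s + 120)
  2s**2 − 6s − 20 = (−(1/12)s − 1/6)(−24s + 120) + (0)
Last nonzero remainder: −24s + 120. Dividing through by −24 gives the monic gcd s − 5.

s − 5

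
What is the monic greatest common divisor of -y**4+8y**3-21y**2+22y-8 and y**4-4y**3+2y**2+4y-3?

y**2-2y+1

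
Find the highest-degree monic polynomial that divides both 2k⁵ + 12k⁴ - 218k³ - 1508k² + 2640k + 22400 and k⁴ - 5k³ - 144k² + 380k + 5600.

Apply the Euclidean algorithm:
  2k⁵ + 12k⁴ - 218k³ - 1508k² + 2640k + 22400 = (2k + 22)(k⁴ - 5k³ - 144k² + 380k + 5600) + (180k³ + 900k² - 16920k - 100800)
  k⁴ - 5k³ - 144k² + 380k + 5600 = ((1/180)k - 1/18)(180k³ + 900k² - 16920k - 100800) + (0)
Last nonzero remainder: 180k³ + 900k² - 16920k - 100800. Dividing through by 180 gives the monic gcd k³ + 5k² - 94k - 560.

k³ + 5k² - 94k - 560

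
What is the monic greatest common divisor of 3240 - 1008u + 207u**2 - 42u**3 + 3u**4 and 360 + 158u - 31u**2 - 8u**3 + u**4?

Euclidean algorithm in ℚ[u]:
  3u**4 - 42u**3 + 207u**2 - 1008u + 3240 = (3)(u**4 - 8u**3 - 31u**2 + 158u + 360) + (-18u**3 + 300u**2 - 1482u + 2160)
  u**4 - 8u**3 - 31u**2 + 158u + 360 = (-(1/18)u - 13/27)(-18u**3 + 300u**2 - 1482u + 2160) + ((280/9)u**2 - (3920/9)u + 1400)
  -18u**3 + 300u**2 - 1482u + 2160 = (-(81/140)u + 54/35)((280/9)u**2 - (3920/9)u + 1400) + (0)
Last nonzero remainder: (280/9)u**2 - (3920/9)u + 1400. Dividing through by 280/9 gives the monic gcd u**2 - 14u + 45.

45 - 14u + u**2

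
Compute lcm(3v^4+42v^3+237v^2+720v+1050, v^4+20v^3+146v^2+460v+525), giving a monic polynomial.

v^6+24v^5+240v^4+1324v^3+4409v^2+8540v+7350

Euclidean algorithm in ℚ[v]:
  3v^4+42v^3+237v^2+720v+1050 = (3)(v^4+20v^3+146v^2+460v+525) + (-18v^3-201v^2-660v-525)
  v^4+20v^3+146v^2+460v+525 = (-(1/18)v-53/108)(-18v^3-201v^2-660v-525) + ((385/36)v^2+(1925/18)v+9625/36)
  -18v^3-201v^2-660v-525 = (-(648/385)v-108/55)((385/36)v^2+(1925/18)v+9625/36) + (0)
Last nonzero remainder: (385/36)v^2+(1925/18)v+9625/36. Dividing through by 385/36 gives the monic gcd v^2+10v+25.
Then lcm(f, g) = f·g / gcd(f, g); expanding and making the result monic gives the answer.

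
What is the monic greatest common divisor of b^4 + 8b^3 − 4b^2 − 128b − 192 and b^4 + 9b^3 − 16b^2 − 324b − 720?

b^2 + 10b + 24

Euclidean algorithm in ℚ[b]:
  b^4 + 8b^3 − 4b^2 − 128b − 192 = (b^4 + 9b^3 − 16b^2 − 324b − 720) + (−b^3 + 12b^2 + 196b + 528)
  b^4 + 9b^3 − 16b^2 − 324b − 720 = (−b − 21)(−b^3 + 12b^2 + 196b + 528) + (432b^2 + 4320b + 10368)
  −b^3 + 12b^2 + 196b + 528 = (−(1/432)b + 11/216)(432b^2 + 4320b + 10368) + (0)
Last nonzero remainder: 432b^2 + 4320b + 10368. Dividing through by 432 gives the monic gcd b^2 + 10b + 24.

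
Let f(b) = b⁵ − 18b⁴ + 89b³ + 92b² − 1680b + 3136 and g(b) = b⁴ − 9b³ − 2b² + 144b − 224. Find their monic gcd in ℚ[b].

b³ − 7b² − 16b + 112

Euclidean algorithm in ℚ[b]:
  b⁵ − 18b⁴ + 89b³ + 92b² − 1680b + 3136 = (b − 9)(b⁴ − 9b³ − 2b² + 144b − 224) + (10b³ − 70b² − 160b + 1120)
  b⁴ − 9b³ − 2b² + 144b − 224 = ((1/10)b − 1/5)(10b³ − 70b² − 160b + 1120) + (0)
Last nonzero remainder: 10b³ − 70b² − 160b + 1120. Dividing through by 10 gives the monic gcd b³ − 7b² − 16b + 112.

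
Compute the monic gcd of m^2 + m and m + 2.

1

Apply the Euclidean algorithm:
  m^2 + m = (m - 1)(m + 2) + (2)
  m + 2 = ((1/2)m + 1)(2) + (0)
The last nonzero remainder is the constant 2, so the polynomials are coprime and gcd = 1.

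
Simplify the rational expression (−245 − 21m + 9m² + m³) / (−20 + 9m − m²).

Apply the Euclidean algorithm:
  m³ + 9m² − 21m − 245 = (−m − 18)(−m² + 9m − 20) + (121m − 605)
  −m² + 9m − 20 = (−(1/121)m + 4/121)(121m − 605) + (0)
Last nonzero remainder: 121m − 605. Dividing through by 121 gives the monic gcd m − 5.
Cancel m − 5 from numerator and denominator to get the reduced form.

(−49 − 14m − m²)/(−4 + m)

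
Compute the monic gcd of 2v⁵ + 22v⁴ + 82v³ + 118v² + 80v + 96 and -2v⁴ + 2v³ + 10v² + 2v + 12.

v² + 1

Repeated division with remainder:
  2v⁵ + 22v⁴ + 82v³ + 118v² + 80v + 96 = (-v - 12)(-2v⁴ + 2v³ + 10v² + 2v + 12) + (116v³ + 240v² + 116v + 240)
  -2v⁴ + 2v³ + 10v² + 2v + 12 = (-(1/58)v + 89/1682)(116v³ + 240v² + 116v + 240) + (-(588/841)v² - 588/841)
  116v³ + 240v² + 116v + 240 = (-(24389/147)v - 16820/49)(-(588/841)v² - 588/841) + (0)
Last nonzero remainder: -(588/841)v² - 588/841. Dividing through by -588/841 gives the monic gcd v² + 1.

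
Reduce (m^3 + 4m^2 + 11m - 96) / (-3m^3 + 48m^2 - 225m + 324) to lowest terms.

(-m^2 - 7m - 32)/(3m^2 - 39m + 108)

Repeated division with remainder:
  m^3 + 4m^2 + 11m - 96 = (-1/3)(-3m^3 + 48m^2 - 225m + 324) + (20m^2 - 64m + 12)
  -3m^3 + 48m^2 - 225m + 324 = (-(3/20)m + 48/25)(20m^2 - 64m + 12) + (-(2508/25)m + 7524/25)
  20m^2 - 64m + 12 = (-(125/627)m + 25/627)(-(2508/25)m + 7524/25) + (0)
Last nonzero remainder: -(2508/25)m + 7524/25. Dividing through by -2508/25 gives the monic gcd m - 3.
Cancel m - 3 from numerator and denominator to get the reduced form.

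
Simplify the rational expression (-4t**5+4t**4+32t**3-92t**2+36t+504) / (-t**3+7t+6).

Repeated division with remainder:
  -4t**5+4t**4+32t**3-92t**2+36t+504 = (4t**2-4t-4)(-t**3+7t+6) + (-88t**2+88t+528)
  -t**3+7t+6 = ((1/88)t+1/88)(-88t**2+88t+528) + (0)
Last nonzero remainder: -88t**2+88t+528. Dividing through by -88 gives the monic gcd t**2-t-6.
Cancel t**2-t-6 from numerator and denominator to get the reduced form.

(4t**3-8t+84)/(t+1)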